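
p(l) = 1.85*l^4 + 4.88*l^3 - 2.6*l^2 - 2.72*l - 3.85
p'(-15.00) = -21605.72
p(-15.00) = 76638.20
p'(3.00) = 313.24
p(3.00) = 246.20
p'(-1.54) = 12.98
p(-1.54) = -13.25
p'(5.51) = 1651.00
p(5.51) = 2423.78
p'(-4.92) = -504.06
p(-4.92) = 449.42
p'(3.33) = 415.56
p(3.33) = 365.94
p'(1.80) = 78.51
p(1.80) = 30.71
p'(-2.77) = -33.26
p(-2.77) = -11.07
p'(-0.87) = 8.01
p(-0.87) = -5.61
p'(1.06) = 17.03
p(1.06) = -1.51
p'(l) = 7.4*l^3 + 14.64*l^2 - 5.2*l - 2.72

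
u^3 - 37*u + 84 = (u - 4)*(u - 3)*(u + 7)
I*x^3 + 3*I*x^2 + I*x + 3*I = (x + 3)*(x + I)*(I*x + 1)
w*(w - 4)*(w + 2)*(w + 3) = w^4 + w^3 - 14*w^2 - 24*w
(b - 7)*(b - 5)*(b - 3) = b^3 - 15*b^2 + 71*b - 105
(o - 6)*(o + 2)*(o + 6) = o^3 + 2*o^2 - 36*o - 72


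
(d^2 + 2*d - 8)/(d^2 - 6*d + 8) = (d + 4)/(d - 4)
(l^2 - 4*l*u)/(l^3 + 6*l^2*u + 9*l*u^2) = (l - 4*u)/(l^2 + 6*l*u + 9*u^2)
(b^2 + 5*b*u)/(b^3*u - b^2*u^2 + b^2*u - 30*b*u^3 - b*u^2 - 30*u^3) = b/(u*(b^2 - 6*b*u + b - 6*u))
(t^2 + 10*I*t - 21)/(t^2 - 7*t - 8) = (-t^2 - 10*I*t + 21)/(-t^2 + 7*t + 8)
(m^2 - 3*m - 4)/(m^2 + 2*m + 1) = (m - 4)/(m + 1)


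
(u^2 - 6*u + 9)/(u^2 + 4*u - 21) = (u - 3)/(u + 7)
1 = 1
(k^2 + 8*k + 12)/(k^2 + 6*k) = (k + 2)/k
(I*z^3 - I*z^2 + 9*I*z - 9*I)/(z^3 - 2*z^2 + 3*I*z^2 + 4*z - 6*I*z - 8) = I*(z^3 - z^2 + 9*z - 9)/(z^3 + z^2*(-2 + 3*I) + 2*z*(2 - 3*I) - 8)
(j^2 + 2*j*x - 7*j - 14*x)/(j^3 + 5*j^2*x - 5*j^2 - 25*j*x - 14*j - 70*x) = (j + 2*x)/(j^2 + 5*j*x + 2*j + 10*x)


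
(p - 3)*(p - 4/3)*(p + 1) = p^3 - 10*p^2/3 - p/3 + 4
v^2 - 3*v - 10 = (v - 5)*(v + 2)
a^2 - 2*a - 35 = (a - 7)*(a + 5)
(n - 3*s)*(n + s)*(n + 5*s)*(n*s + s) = n^4*s + 3*n^3*s^2 + n^3*s - 13*n^2*s^3 + 3*n^2*s^2 - 15*n*s^4 - 13*n*s^3 - 15*s^4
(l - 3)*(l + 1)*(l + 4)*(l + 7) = l^4 + 9*l^3 + 3*l^2 - 89*l - 84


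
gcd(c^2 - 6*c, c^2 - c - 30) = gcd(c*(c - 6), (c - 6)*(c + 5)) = c - 6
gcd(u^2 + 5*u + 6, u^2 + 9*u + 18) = u + 3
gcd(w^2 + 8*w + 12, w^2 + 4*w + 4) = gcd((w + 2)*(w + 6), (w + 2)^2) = w + 2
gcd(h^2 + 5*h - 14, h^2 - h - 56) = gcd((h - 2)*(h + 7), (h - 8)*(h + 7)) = h + 7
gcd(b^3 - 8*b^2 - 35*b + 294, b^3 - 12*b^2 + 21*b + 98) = b^2 - 14*b + 49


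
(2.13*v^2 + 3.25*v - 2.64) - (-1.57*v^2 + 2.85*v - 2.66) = 3.7*v^2 + 0.4*v + 0.02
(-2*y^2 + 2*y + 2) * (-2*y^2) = 4*y^4 - 4*y^3 - 4*y^2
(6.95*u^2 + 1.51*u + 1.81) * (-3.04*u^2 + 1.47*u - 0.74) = -21.128*u^4 + 5.6261*u^3 - 8.4257*u^2 + 1.5433*u - 1.3394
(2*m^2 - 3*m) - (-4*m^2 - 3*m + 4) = 6*m^2 - 4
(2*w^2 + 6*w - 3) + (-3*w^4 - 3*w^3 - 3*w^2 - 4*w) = -3*w^4 - 3*w^3 - w^2 + 2*w - 3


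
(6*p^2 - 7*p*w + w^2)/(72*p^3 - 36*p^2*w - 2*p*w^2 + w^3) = (p - w)/(12*p^2 - 4*p*w - w^2)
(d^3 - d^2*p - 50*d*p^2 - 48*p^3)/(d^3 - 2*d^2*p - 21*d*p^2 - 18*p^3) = (-d^2 + 2*d*p + 48*p^2)/(-d^2 + 3*d*p + 18*p^2)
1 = 1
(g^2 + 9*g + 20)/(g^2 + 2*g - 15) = (g + 4)/(g - 3)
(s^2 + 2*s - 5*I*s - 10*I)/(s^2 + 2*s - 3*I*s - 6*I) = (s - 5*I)/(s - 3*I)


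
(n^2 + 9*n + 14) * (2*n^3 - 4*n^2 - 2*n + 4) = 2*n^5 + 14*n^4 - 10*n^3 - 70*n^2 + 8*n + 56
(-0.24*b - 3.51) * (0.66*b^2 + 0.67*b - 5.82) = -0.1584*b^3 - 2.4774*b^2 - 0.9549*b + 20.4282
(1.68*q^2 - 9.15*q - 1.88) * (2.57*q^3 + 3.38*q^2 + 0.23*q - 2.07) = 4.3176*q^5 - 17.8371*q^4 - 35.3722*q^3 - 11.9365*q^2 + 18.5081*q + 3.8916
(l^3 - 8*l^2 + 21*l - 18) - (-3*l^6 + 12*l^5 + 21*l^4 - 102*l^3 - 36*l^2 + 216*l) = 3*l^6 - 12*l^5 - 21*l^4 + 103*l^3 + 28*l^2 - 195*l - 18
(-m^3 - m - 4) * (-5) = 5*m^3 + 5*m + 20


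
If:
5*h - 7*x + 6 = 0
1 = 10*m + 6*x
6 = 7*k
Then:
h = 7*x/5 - 6/5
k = 6/7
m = 1/10 - 3*x/5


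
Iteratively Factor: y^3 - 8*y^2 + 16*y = (y)*(y^2 - 8*y + 16) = y*(y - 4)*(y - 4)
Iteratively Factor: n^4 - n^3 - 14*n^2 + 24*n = (n - 2)*(n^3 + n^2 - 12*n) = (n - 3)*(n - 2)*(n^2 + 4*n) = (n - 3)*(n - 2)*(n + 4)*(n)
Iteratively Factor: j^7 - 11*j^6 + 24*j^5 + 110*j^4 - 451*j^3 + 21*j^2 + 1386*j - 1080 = (j - 5)*(j^6 - 6*j^5 - 6*j^4 + 80*j^3 - 51*j^2 - 234*j + 216) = (j - 5)*(j - 1)*(j^5 - 5*j^4 - 11*j^3 + 69*j^2 + 18*j - 216) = (j - 5)*(j - 1)*(j + 2)*(j^4 - 7*j^3 + 3*j^2 + 63*j - 108) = (j - 5)*(j - 1)*(j + 2)*(j + 3)*(j^3 - 10*j^2 + 33*j - 36) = (j - 5)*(j - 3)*(j - 1)*(j + 2)*(j + 3)*(j^2 - 7*j + 12) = (j - 5)*(j - 3)^2*(j - 1)*(j + 2)*(j + 3)*(j - 4)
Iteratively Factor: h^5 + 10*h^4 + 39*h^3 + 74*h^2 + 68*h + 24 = (h + 1)*(h^4 + 9*h^3 + 30*h^2 + 44*h + 24) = (h + 1)*(h + 2)*(h^3 + 7*h^2 + 16*h + 12) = (h + 1)*(h + 2)*(h + 3)*(h^2 + 4*h + 4) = (h + 1)*(h + 2)^2*(h + 3)*(h + 2)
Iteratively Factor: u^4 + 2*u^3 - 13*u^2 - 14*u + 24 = (u + 2)*(u^3 - 13*u + 12) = (u - 3)*(u + 2)*(u^2 + 3*u - 4) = (u - 3)*(u + 2)*(u + 4)*(u - 1)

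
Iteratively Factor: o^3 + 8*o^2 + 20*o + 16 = (o + 2)*(o^2 + 6*o + 8) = (o + 2)*(o + 4)*(o + 2)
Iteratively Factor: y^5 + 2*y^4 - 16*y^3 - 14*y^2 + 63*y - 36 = (y - 3)*(y^4 + 5*y^3 - y^2 - 17*y + 12) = (y - 3)*(y - 1)*(y^3 + 6*y^2 + 5*y - 12) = (y - 3)*(y - 1)*(y + 4)*(y^2 + 2*y - 3) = (y - 3)*(y - 1)^2*(y + 4)*(y + 3)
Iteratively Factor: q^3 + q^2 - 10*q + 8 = (q + 4)*(q^2 - 3*q + 2) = (q - 2)*(q + 4)*(q - 1)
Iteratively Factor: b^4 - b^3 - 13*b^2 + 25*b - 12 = (b - 1)*(b^3 - 13*b + 12) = (b - 1)*(b + 4)*(b^2 - 4*b + 3) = (b - 1)^2*(b + 4)*(b - 3)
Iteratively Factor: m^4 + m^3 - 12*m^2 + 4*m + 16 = (m + 4)*(m^3 - 3*m^2 + 4) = (m - 2)*(m + 4)*(m^2 - m - 2) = (m - 2)*(m + 1)*(m + 4)*(m - 2)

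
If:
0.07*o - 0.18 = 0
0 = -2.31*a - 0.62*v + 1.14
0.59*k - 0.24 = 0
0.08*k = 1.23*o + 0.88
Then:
No Solution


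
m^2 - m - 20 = (m - 5)*(m + 4)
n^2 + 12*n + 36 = (n + 6)^2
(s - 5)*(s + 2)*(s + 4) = s^3 + s^2 - 22*s - 40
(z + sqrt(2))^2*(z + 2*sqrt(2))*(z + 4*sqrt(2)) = z^4 + 8*sqrt(2)*z^3 + 42*z^2 + 44*sqrt(2)*z + 32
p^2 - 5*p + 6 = (p - 3)*(p - 2)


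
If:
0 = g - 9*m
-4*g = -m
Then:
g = 0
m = 0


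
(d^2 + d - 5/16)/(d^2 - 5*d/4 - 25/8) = (4*d - 1)/(2*(2*d - 5))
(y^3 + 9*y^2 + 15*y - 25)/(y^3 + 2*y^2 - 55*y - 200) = (y - 1)/(y - 8)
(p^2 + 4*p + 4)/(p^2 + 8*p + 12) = (p + 2)/(p + 6)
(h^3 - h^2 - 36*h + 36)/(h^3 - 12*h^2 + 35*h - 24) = (h^2 - 36)/(h^2 - 11*h + 24)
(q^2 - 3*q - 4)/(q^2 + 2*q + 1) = (q - 4)/(q + 1)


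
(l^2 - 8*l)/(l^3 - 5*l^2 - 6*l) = (8 - l)/(-l^2 + 5*l + 6)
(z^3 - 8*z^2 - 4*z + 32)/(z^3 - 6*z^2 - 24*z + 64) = (z + 2)/(z + 4)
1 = 1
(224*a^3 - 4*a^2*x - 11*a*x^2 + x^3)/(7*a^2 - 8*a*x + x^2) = (-32*a^2 - 4*a*x + x^2)/(-a + x)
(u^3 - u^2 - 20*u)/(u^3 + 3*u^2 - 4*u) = (u - 5)/(u - 1)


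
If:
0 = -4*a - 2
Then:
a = -1/2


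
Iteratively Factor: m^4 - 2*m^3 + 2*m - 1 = (m - 1)*(m^3 - m^2 - m + 1) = (m - 1)^2*(m^2 - 1) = (m - 1)^2*(m + 1)*(m - 1)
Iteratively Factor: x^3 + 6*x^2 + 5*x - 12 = (x + 4)*(x^2 + 2*x - 3) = (x - 1)*(x + 4)*(x + 3)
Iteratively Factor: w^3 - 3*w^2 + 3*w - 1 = (w - 1)*(w^2 - 2*w + 1) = (w - 1)^2*(w - 1)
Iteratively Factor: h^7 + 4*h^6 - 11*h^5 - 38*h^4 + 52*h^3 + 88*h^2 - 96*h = (h + 4)*(h^6 - 11*h^4 + 6*h^3 + 28*h^2 - 24*h) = (h + 2)*(h + 4)*(h^5 - 2*h^4 - 7*h^3 + 20*h^2 - 12*h) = h*(h + 2)*(h + 4)*(h^4 - 2*h^3 - 7*h^2 + 20*h - 12) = h*(h + 2)*(h + 3)*(h + 4)*(h^3 - 5*h^2 + 8*h - 4) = h*(h - 1)*(h + 2)*(h + 3)*(h + 4)*(h^2 - 4*h + 4) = h*(h - 2)*(h - 1)*(h + 2)*(h + 3)*(h + 4)*(h - 2)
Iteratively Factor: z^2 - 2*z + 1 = (z - 1)*(z - 1)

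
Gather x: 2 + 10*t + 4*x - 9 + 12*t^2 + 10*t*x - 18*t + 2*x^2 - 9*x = 12*t^2 - 8*t + 2*x^2 + x*(10*t - 5) - 7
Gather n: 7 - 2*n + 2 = 9 - 2*n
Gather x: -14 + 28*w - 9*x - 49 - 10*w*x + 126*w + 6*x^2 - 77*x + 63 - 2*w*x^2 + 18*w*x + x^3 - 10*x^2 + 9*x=154*w + x^3 + x^2*(-2*w - 4) + x*(8*w - 77)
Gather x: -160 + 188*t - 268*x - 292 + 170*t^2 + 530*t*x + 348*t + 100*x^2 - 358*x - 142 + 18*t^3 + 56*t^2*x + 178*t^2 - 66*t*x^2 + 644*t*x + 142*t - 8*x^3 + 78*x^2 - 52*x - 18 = 18*t^3 + 348*t^2 + 678*t - 8*x^3 + x^2*(178 - 66*t) + x*(56*t^2 + 1174*t - 678) - 612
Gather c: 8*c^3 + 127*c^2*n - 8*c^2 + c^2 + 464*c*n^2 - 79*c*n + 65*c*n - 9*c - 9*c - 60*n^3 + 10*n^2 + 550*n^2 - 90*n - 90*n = 8*c^3 + c^2*(127*n - 7) + c*(464*n^2 - 14*n - 18) - 60*n^3 + 560*n^2 - 180*n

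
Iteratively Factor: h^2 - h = (h - 1)*(h)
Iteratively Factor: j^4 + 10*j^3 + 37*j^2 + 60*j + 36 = (j + 3)*(j^3 + 7*j^2 + 16*j + 12) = (j + 3)^2*(j^2 + 4*j + 4) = (j + 2)*(j + 3)^2*(j + 2)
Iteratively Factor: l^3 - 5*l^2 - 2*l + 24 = (l + 2)*(l^2 - 7*l + 12) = (l - 3)*(l + 2)*(l - 4)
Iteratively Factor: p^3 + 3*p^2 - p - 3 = (p - 1)*(p^2 + 4*p + 3) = (p - 1)*(p + 3)*(p + 1)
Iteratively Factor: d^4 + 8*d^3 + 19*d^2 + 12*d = (d + 1)*(d^3 + 7*d^2 + 12*d) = (d + 1)*(d + 3)*(d^2 + 4*d) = d*(d + 1)*(d + 3)*(d + 4)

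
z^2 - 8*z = z*(z - 8)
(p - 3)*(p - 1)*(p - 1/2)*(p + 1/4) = p^4 - 17*p^3/4 + 31*p^2/8 - p/4 - 3/8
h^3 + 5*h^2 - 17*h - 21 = (h - 3)*(h + 1)*(h + 7)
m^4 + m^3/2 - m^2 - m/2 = m*(m - 1)*(m + 1/2)*(m + 1)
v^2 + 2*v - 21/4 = (v - 3/2)*(v + 7/2)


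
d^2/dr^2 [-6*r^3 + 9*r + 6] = -36*r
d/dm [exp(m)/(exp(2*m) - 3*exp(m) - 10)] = (-exp(2*m) - 10)*exp(m)/(exp(4*m) - 6*exp(3*m) - 11*exp(2*m) + 60*exp(m) + 100)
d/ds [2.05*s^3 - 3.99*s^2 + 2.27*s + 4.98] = 6.15*s^2 - 7.98*s + 2.27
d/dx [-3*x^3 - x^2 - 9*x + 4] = -9*x^2 - 2*x - 9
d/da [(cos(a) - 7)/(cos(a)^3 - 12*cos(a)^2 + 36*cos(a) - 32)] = (-29*cos(a) + cos(2*a) + 111)*sin(a)/((cos(a) - 8)^2*(cos(a) - 2)^3)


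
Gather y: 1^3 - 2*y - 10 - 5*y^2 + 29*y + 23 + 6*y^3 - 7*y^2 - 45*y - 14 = 6*y^3 - 12*y^2 - 18*y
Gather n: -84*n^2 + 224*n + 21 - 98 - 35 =-84*n^2 + 224*n - 112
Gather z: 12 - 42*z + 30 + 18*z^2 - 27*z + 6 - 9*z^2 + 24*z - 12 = 9*z^2 - 45*z + 36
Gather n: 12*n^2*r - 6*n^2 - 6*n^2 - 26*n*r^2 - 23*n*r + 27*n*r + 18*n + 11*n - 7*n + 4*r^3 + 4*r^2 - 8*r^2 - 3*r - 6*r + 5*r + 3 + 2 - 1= n^2*(12*r - 12) + n*(-26*r^2 + 4*r + 22) + 4*r^3 - 4*r^2 - 4*r + 4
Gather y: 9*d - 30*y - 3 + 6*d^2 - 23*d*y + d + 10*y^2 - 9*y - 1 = 6*d^2 + 10*d + 10*y^2 + y*(-23*d - 39) - 4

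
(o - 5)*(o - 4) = o^2 - 9*o + 20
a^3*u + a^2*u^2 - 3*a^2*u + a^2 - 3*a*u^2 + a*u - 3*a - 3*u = (a - 3)*(a + u)*(a*u + 1)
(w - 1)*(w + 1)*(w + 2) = w^3 + 2*w^2 - w - 2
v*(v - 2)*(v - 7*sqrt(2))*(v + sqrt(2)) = v^4 - 6*sqrt(2)*v^3 - 2*v^3 - 14*v^2 + 12*sqrt(2)*v^2 + 28*v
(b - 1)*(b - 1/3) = b^2 - 4*b/3 + 1/3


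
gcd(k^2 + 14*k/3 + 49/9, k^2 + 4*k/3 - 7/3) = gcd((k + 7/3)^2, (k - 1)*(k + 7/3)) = k + 7/3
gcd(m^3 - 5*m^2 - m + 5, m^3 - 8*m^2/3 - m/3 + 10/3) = m + 1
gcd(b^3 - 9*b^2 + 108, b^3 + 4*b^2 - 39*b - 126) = b^2 - 3*b - 18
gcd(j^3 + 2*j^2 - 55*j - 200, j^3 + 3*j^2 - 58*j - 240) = j^2 - 3*j - 40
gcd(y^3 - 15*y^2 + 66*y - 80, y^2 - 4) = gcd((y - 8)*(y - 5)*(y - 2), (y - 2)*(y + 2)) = y - 2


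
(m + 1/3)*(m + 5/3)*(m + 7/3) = m^3 + 13*m^2/3 + 47*m/9 + 35/27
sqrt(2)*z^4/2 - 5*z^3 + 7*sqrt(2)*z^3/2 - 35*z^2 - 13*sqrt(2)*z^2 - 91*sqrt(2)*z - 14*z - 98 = (z + 7)*(z - 7*sqrt(2))*(z + sqrt(2))*(sqrt(2)*z/2 + 1)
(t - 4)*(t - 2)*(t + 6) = t^3 - 28*t + 48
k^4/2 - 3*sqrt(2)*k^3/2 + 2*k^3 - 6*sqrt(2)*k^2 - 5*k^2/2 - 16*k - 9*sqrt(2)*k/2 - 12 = (k/2 + sqrt(2)/2)*(k + 1)*(k + 3)*(k - 4*sqrt(2))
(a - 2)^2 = a^2 - 4*a + 4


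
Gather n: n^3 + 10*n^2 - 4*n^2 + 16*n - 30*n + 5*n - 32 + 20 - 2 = n^3 + 6*n^2 - 9*n - 14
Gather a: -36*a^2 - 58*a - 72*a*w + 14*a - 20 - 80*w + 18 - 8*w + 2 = -36*a^2 + a*(-72*w - 44) - 88*w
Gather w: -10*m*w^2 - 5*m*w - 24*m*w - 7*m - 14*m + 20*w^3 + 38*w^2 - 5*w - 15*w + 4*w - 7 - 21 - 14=-21*m + 20*w^3 + w^2*(38 - 10*m) + w*(-29*m - 16) - 42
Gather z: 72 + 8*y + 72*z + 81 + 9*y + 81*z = 17*y + 153*z + 153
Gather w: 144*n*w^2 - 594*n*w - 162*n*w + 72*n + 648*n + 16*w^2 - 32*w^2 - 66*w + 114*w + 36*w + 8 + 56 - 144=720*n + w^2*(144*n - 16) + w*(84 - 756*n) - 80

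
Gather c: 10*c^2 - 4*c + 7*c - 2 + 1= 10*c^2 + 3*c - 1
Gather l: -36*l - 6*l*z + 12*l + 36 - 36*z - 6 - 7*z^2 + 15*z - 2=l*(-6*z - 24) - 7*z^2 - 21*z + 28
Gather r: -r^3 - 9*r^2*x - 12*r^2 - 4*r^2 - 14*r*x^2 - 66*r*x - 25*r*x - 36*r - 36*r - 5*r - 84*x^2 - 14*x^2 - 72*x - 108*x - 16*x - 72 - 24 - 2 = -r^3 + r^2*(-9*x - 16) + r*(-14*x^2 - 91*x - 77) - 98*x^2 - 196*x - 98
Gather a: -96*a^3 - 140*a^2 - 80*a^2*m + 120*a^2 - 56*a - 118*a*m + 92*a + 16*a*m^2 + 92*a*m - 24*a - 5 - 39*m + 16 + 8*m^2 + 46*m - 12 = -96*a^3 + a^2*(-80*m - 20) + a*(16*m^2 - 26*m + 12) + 8*m^2 + 7*m - 1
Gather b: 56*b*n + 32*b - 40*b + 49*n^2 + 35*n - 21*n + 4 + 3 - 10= b*(56*n - 8) + 49*n^2 + 14*n - 3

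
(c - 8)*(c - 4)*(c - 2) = c^3 - 14*c^2 + 56*c - 64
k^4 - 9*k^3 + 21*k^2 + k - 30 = (k - 5)*(k - 3)*(k - 2)*(k + 1)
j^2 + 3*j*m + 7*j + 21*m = (j + 7)*(j + 3*m)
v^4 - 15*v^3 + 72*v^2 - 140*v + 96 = (v - 8)*(v - 3)*(v - 2)^2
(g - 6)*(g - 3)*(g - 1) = g^3 - 10*g^2 + 27*g - 18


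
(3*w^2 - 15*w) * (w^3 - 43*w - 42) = 3*w^5 - 15*w^4 - 129*w^3 + 519*w^2 + 630*w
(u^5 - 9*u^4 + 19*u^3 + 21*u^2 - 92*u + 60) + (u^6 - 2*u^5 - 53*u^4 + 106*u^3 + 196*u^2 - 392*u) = u^6 - u^5 - 62*u^4 + 125*u^3 + 217*u^2 - 484*u + 60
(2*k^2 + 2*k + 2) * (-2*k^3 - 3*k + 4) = -4*k^5 - 4*k^4 - 10*k^3 + 2*k^2 + 2*k + 8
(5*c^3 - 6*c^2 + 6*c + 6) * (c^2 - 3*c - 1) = 5*c^5 - 21*c^4 + 19*c^3 - 6*c^2 - 24*c - 6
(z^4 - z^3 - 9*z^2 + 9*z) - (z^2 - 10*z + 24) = z^4 - z^3 - 10*z^2 + 19*z - 24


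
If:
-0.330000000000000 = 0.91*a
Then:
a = -0.36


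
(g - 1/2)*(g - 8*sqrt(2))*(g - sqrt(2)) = g^3 - 9*sqrt(2)*g^2 - g^2/2 + 9*sqrt(2)*g/2 + 16*g - 8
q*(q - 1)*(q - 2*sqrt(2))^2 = q^4 - 4*sqrt(2)*q^3 - q^3 + 4*sqrt(2)*q^2 + 8*q^2 - 8*q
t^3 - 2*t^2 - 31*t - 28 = (t - 7)*(t + 1)*(t + 4)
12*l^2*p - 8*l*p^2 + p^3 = p*(-6*l + p)*(-2*l + p)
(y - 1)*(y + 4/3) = y^2 + y/3 - 4/3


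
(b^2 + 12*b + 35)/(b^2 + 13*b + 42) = (b + 5)/(b + 6)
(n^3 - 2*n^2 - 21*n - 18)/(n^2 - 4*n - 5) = (n^2 - 3*n - 18)/(n - 5)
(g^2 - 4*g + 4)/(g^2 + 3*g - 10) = (g - 2)/(g + 5)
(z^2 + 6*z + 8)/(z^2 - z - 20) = (z + 2)/(z - 5)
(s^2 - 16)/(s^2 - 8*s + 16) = (s + 4)/(s - 4)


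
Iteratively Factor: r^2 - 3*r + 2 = (r - 1)*(r - 2)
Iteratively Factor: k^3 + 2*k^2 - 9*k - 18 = (k + 3)*(k^2 - k - 6) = (k + 2)*(k + 3)*(k - 3)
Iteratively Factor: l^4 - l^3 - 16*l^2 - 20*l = (l - 5)*(l^3 + 4*l^2 + 4*l) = l*(l - 5)*(l^2 + 4*l + 4) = l*(l - 5)*(l + 2)*(l + 2)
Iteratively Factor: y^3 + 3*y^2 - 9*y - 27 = (y + 3)*(y^2 - 9) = (y - 3)*(y + 3)*(y + 3)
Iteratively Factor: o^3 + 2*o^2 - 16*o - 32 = (o - 4)*(o^2 + 6*o + 8) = (o - 4)*(o + 4)*(o + 2)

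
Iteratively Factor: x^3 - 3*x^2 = (x - 3)*(x^2) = x*(x - 3)*(x)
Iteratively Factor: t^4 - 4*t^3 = (t)*(t^3 - 4*t^2) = t*(t - 4)*(t^2) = t^2*(t - 4)*(t)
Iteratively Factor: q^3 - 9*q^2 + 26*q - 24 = (q - 3)*(q^2 - 6*q + 8) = (q - 3)*(q - 2)*(q - 4)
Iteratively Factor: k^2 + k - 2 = (k + 2)*(k - 1)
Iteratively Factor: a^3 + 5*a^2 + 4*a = (a)*(a^2 + 5*a + 4) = a*(a + 4)*(a + 1)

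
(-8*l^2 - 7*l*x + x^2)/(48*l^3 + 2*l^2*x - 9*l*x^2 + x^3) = (l + x)/(-6*l^2 - l*x + x^2)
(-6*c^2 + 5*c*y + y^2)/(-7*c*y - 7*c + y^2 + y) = (6*c^2 - 5*c*y - y^2)/(7*c*y + 7*c - y^2 - y)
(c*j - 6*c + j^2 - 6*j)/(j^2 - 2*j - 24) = (c + j)/(j + 4)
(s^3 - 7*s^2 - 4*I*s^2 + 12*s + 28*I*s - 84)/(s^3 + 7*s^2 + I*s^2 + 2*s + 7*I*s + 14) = (s^2 - s*(7 + 6*I) + 42*I)/(s^2 + s*(7 - I) - 7*I)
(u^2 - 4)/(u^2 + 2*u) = (u - 2)/u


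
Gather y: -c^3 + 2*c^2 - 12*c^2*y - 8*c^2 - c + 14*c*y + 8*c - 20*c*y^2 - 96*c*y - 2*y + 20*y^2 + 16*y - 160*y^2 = -c^3 - 6*c^2 + 7*c + y^2*(-20*c - 140) + y*(-12*c^2 - 82*c + 14)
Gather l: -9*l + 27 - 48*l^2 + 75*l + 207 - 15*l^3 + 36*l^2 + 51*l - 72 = -15*l^3 - 12*l^2 + 117*l + 162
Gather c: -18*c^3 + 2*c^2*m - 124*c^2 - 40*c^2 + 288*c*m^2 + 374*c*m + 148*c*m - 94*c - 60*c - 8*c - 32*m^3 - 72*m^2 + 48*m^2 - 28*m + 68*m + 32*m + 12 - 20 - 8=-18*c^3 + c^2*(2*m - 164) + c*(288*m^2 + 522*m - 162) - 32*m^3 - 24*m^2 + 72*m - 16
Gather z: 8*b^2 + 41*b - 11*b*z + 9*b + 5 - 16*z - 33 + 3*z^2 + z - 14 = 8*b^2 + 50*b + 3*z^2 + z*(-11*b - 15) - 42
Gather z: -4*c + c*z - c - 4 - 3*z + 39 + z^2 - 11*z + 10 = -5*c + z^2 + z*(c - 14) + 45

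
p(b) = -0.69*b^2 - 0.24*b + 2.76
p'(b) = -1.38*b - 0.24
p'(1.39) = -2.16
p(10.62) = -77.61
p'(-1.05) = 1.21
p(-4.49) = -10.07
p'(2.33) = -3.46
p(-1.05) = 2.25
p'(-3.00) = 3.90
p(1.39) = 1.09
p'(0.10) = -0.38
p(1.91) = -0.22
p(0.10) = 2.73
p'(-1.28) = 1.53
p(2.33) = -1.55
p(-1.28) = 1.94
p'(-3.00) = 3.90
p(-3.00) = -2.73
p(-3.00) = -2.73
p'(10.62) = -14.90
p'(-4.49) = 5.96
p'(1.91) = -2.88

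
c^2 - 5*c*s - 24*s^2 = (c - 8*s)*(c + 3*s)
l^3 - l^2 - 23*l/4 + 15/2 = (l - 2)*(l - 3/2)*(l + 5/2)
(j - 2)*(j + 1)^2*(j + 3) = j^4 + 3*j^3 - 3*j^2 - 11*j - 6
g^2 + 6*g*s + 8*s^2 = (g + 2*s)*(g + 4*s)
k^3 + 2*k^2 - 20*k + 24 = (k - 2)^2*(k + 6)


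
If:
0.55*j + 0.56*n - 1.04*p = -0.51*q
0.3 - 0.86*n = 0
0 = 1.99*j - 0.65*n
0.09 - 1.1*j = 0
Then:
No Solution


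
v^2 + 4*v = v*(v + 4)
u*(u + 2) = u^2 + 2*u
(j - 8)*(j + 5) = j^2 - 3*j - 40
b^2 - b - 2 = (b - 2)*(b + 1)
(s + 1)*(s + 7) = s^2 + 8*s + 7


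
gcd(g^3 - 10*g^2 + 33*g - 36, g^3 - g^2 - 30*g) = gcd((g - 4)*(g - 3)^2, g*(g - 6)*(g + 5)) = 1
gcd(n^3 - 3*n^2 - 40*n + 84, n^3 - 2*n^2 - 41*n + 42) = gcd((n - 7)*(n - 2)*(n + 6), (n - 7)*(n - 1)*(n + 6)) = n^2 - n - 42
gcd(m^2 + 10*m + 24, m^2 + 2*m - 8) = m + 4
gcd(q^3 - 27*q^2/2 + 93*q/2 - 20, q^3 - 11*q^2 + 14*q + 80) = q^2 - 13*q + 40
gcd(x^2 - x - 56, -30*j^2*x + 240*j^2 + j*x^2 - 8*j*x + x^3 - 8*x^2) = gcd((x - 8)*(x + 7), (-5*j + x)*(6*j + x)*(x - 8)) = x - 8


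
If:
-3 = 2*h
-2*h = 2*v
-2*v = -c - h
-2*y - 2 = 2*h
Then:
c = 9/2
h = -3/2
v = 3/2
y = 1/2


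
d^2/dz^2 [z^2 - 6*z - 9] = 2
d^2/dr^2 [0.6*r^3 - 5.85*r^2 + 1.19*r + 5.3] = 3.6*r - 11.7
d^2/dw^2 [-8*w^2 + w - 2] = -16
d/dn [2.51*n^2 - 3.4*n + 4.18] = 5.02*n - 3.4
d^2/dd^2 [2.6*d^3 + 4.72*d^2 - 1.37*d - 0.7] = 15.6*d + 9.44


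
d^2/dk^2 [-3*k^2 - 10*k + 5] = -6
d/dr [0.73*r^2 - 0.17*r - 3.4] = 1.46*r - 0.17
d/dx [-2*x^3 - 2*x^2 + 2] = 2*x*(-3*x - 2)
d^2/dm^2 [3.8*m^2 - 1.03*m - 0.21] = 7.60000000000000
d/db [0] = 0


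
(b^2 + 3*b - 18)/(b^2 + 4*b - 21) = (b + 6)/(b + 7)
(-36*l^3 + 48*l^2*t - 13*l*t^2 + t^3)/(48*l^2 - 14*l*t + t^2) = (6*l^2 - 7*l*t + t^2)/(-8*l + t)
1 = 1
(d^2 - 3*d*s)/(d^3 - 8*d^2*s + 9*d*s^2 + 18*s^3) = -d/(-d^2 + 5*d*s + 6*s^2)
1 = 1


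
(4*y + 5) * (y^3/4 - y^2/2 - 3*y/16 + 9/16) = y^4 - 3*y^3/4 - 13*y^2/4 + 21*y/16 + 45/16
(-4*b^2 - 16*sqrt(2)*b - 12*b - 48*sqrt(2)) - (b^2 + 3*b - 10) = -5*b^2 - 16*sqrt(2)*b - 15*b - 48*sqrt(2) + 10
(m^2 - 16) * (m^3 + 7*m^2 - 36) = m^5 + 7*m^4 - 16*m^3 - 148*m^2 + 576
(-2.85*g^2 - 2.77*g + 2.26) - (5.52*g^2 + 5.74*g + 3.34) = -8.37*g^2 - 8.51*g - 1.08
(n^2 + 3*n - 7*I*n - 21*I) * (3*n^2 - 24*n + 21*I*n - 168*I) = 3*n^4 - 15*n^3 + 75*n^2 - 735*n - 3528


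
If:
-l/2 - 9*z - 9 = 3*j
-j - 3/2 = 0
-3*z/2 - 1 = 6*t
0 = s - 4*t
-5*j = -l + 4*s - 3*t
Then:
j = -3/2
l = -579/59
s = -42/59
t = -21/118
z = 8/177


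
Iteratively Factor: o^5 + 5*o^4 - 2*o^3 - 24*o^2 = (o)*(o^4 + 5*o^3 - 2*o^2 - 24*o) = o*(o + 4)*(o^3 + o^2 - 6*o) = o*(o - 2)*(o + 4)*(o^2 + 3*o) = o*(o - 2)*(o + 3)*(o + 4)*(o)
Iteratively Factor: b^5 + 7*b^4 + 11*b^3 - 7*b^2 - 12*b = (b - 1)*(b^4 + 8*b^3 + 19*b^2 + 12*b) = (b - 1)*(b + 3)*(b^3 + 5*b^2 + 4*b) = (b - 1)*(b + 1)*(b + 3)*(b^2 + 4*b) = (b - 1)*(b + 1)*(b + 3)*(b + 4)*(b)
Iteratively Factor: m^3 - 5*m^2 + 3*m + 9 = (m + 1)*(m^2 - 6*m + 9) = (m - 3)*(m + 1)*(m - 3)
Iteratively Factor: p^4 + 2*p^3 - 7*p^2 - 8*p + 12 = (p + 3)*(p^3 - p^2 - 4*p + 4) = (p + 2)*(p + 3)*(p^2 - 3*p + 2) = (p - 1)*(p + 2)*(p + 3)*(p - 2)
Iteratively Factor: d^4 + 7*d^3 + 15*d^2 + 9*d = (d + 1)*(d^3 + 6*d^2 + 9*d) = (d + 1)*(d + 3)*(d^2 + 3*d) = d*(d + 1)*(d + 3)*(d + 3)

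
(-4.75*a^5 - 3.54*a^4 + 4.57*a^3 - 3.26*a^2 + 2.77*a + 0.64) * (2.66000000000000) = -12.635*a^5 - 9.4164*a^4 + 12.1562*a^3 - 8.6716*a^2 + 7.3682*a + 1.7024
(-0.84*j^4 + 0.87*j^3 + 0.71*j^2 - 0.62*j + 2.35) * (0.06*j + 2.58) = -0.0504*j^5 - 2.115*j^4 + 2.2872*j^3 + 1.7946*j^2 - 1.4586*j + 6.063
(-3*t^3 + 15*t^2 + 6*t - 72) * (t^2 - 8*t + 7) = -3*t^5 + 39*t^4 - 135*t^3 - 15*t^2 + 618*t - 504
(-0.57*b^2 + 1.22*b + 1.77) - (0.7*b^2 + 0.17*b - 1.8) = -1.27*b^2 + 1.05*b + 3.57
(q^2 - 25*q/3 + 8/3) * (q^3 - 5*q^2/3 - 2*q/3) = q^5 - 10*q^4 + 143*q^3/9 + 10*q^2/9 - 16*q/9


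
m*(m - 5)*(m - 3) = m^3 - 8*m^2 + 15*m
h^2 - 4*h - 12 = (h - 6)*(h + 2)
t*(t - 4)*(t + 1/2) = t^3 - 7*t^2/2 - 2*t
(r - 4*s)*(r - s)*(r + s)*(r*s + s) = r^4*s - 4*r^3*s^2 + r^3*s - r^2*s^3 - 4*r^2*s^2 + 4*r*s^4 - r*s^3 + 4*s^4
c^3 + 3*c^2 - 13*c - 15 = (c - 3)*(c + 1)*(c + 5)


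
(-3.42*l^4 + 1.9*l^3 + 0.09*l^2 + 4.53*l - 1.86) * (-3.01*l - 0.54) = 10.2942*l^5 - 3.8722*l^4 - 1.2969*l^3 - 13.6839*l^2 + 3.1524*l + 1.0044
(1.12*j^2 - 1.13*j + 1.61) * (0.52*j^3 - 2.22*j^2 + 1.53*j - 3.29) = 0.5824*j^5 - 3.074*j^4 + 5.0594*j^3 - 8.9879*j^2 + 6.181*j - 5.2969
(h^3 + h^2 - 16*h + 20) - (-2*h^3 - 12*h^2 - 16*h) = 3*h^3 + 13*h^2 + 20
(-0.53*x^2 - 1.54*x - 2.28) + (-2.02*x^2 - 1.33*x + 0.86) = -2.55*x^2 - 2.87*x - 1.42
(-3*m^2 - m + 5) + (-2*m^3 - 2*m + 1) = -2*m^3 - 3*m^2 - 3*m + 6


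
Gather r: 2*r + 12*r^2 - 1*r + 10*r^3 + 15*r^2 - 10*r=10*r^3 + 27*r^2 - 9*r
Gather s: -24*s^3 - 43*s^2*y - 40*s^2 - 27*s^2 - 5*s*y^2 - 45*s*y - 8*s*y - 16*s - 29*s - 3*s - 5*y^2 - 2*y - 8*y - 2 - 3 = -24*s^3 + s^2*(-43*y - 67) + s*(-5*y^2 - 53*y - 48) - 5*y^2 - 10*y - 5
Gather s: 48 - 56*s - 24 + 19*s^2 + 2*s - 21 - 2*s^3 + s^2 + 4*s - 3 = -2*s^3 + 20*s^2 - 50*s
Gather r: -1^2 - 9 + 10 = 0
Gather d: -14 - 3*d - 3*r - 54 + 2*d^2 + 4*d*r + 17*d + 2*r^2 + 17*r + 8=2*d^2 + d*(4*r + 14) + 2*r^2 + 14*r - 60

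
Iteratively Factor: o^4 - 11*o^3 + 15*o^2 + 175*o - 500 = (o + 4)*(o^3 - 15*o^2 + 75*o - 125) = (o - 5)*(o + 4)*(o^2 - 10*o + 25) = (o - 5)^2*(o + 4)*(o - 5)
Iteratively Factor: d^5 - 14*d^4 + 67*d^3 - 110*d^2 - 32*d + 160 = (d - 4)*(d^4 - 10*d^3 + 27*d^2 - 2*d - 40) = (d - 5)*(d - 4)*(d^3 - 5*d^2 + 2*d + 8) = (d - 5)*(d - 4)*(d - 2)*(d^2 - 3*d - 4) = (d - 5)*(d - 4)^2*(d - 2)*(d + 1)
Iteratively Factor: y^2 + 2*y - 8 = (y - 2)*(y + 4)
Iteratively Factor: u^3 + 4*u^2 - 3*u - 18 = (u + 3)*(u^2 + u - 6) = (u - 2)*(u + 3)*(u + 3)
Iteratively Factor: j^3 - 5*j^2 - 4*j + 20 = (j - 2)*(j^2 - 3*j - 10) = (j - 2)*(j + 2)*(j - 5)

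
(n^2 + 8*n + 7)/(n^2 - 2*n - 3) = (n + 7)/(n - 3)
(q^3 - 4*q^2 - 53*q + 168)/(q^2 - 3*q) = q - 1 - 56/q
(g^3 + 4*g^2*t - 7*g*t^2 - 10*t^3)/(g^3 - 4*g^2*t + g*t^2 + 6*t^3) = (-g - 5*t)/(-g + 3*t)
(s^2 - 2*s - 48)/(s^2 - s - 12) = (-s^2 + 2*s + 48)/(-s^2 + s + 12)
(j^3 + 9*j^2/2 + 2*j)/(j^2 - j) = (j^2 + 9*j/2 + 2)/(j - 1)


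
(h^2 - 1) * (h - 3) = h^3 - 3*h^2 - h + 3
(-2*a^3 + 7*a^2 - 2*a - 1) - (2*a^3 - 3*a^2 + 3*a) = -4*a^3 + 10*a^2 - 5*a - 1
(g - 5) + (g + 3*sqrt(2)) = 2*g - 5 + 3*sqrt(2)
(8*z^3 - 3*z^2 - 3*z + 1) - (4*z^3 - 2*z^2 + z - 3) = 4*z^3 - z^2 - 4*z + 4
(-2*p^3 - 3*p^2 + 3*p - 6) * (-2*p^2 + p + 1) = 4*p^5 + 4*p^4 - 11*p^3 + 12*p^2 - 3*p - 6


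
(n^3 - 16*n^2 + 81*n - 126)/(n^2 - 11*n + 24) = (n^2 - 13*n + 42)/(n - 8)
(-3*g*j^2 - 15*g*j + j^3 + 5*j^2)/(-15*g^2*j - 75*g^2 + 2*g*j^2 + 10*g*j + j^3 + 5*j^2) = j/(5*g + j)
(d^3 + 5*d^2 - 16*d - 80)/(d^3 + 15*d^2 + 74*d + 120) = (d - 4)/(d + 6)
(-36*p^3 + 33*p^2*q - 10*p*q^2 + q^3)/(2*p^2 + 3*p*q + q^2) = (-36*p^3 + 33*p^2*q - 10*p*q^2 + q^3)/(2*p^2 + 3*p*q + q^2)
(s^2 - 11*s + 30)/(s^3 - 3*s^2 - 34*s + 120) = (s - 6)/(s^2 + 2*s - 24)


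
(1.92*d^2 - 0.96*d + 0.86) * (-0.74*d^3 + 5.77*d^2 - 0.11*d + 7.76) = -1.4208*d^5 + 11.7888*d^4 - 6.3868*d^3 + 19.967*d^2 - 7.5442*d + 6.6736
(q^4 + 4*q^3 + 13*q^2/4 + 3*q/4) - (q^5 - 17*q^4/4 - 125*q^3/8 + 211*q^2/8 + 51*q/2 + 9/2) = -q^5 + 21*q^4/4 + 157*q^3/8 - 185*q^2/8 - 99*q/4 - 9/2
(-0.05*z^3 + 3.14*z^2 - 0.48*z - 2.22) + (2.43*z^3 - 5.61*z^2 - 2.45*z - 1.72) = 2.38*z^3 - 2.47*z^2 - 2.93*z - 3.94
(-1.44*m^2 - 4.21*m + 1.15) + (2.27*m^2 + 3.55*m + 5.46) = 0.83*m^2 - 0.66*m + 6.61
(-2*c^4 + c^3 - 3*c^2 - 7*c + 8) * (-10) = 20*c^4 - 10*c^3 + 30*c^2 + 70*c - 80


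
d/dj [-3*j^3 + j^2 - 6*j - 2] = -9*j^2 + 2*j - 6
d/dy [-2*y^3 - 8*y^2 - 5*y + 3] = -6*y^2 - 16*y - 5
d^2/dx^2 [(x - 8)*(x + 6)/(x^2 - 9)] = 2*(-2*x^3 - 117*x^2 - 54*x - 351)/(x^6 - 27*x^4 + 243*x^2 - 729)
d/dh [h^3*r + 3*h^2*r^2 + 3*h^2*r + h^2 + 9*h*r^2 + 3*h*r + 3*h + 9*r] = 3*h^2*r + 6*h*r^2 + 6*h*r + 2*h + 9*r^2 + 3*r + 3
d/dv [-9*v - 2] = -9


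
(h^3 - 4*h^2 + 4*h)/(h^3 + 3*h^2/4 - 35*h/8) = 8*(h^2 - 4*h + 4)/(8*h^2 + 6*h - 35)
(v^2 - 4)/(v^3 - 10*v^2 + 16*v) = (v + 2)/(v*(v - 8))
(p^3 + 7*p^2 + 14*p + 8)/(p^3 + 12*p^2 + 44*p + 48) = (p + 1)/(p + 6)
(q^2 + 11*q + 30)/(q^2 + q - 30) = (q + 5)/(q - 5)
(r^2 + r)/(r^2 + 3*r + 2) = r/(r + 2)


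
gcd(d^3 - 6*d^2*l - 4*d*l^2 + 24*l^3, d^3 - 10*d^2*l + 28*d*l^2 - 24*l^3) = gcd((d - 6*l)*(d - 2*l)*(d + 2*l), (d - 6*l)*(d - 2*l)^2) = d^2 - 8*d*l + 12*l^2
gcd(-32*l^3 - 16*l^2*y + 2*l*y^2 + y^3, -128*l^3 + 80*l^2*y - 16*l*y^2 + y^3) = -4*l + y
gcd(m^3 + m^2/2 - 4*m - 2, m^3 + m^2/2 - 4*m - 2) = m^3 + m^2/2 - 4*m - 2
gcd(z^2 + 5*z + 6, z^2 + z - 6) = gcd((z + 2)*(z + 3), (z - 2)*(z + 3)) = z + 3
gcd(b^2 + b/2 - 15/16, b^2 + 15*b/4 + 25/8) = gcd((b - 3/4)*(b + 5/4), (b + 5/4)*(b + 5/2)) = b + 5/4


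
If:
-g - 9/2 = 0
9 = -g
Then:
No Solution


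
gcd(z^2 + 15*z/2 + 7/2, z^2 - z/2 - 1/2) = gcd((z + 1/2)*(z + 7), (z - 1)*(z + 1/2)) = z + 1/2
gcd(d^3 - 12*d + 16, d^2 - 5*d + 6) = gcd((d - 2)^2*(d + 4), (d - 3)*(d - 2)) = d - 2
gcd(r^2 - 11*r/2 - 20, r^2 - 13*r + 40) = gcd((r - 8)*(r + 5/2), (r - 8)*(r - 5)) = r - 8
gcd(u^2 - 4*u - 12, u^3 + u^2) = 1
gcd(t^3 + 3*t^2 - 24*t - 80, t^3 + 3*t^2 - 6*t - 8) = t + 4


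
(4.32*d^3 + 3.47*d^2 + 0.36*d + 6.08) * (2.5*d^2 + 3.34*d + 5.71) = 10.8*d^5 + 23.1038*d^4 + 37.157*d^3 + 36.2161*d^2 + 22.3628*d + 34.7168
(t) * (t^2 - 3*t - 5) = t^3 - 3*t^2 - 5*t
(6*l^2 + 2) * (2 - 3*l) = -18*l^3 + 12*l^2 - 6*l + 4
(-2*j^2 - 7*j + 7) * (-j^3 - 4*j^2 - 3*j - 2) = 2*j^5 + 15*j^4 + 27*j^3 - 3*j^2 - 7*j - 14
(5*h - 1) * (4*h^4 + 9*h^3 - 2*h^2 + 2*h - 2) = 20*h^5 + 41*h^4 - 19*h^3 + 12*h^2 - 12*h + 2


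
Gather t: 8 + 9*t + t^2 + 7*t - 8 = t^2 + 16*t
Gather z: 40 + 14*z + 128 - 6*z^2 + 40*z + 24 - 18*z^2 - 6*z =-24*z^2 + 48*z + 192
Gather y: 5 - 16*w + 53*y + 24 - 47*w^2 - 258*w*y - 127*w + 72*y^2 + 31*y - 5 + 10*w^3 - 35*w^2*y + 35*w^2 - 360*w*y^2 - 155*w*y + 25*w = 10*w^3 - 12*w^2 - 118*w + y^2*(72 - 360*w) + y*(-35*w^2 - 413*w + 84) + 24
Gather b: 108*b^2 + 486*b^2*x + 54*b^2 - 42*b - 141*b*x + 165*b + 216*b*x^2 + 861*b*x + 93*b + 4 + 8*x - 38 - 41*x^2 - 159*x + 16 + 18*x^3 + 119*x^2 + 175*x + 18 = b^2*(486*x + 162) + b*(216*x^2 + 720*x + 216) + 18*x^3 + 78*x^2 + 24*x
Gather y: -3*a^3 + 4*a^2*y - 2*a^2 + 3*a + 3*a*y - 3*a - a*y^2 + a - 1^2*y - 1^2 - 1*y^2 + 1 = -3*a^3 - 2*a^2 + a + y^2*(-a - 1) + y*(4*a^2 + 3*a - 1)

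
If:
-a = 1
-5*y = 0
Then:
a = -1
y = 0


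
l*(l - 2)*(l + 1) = l^3 - l^2 - 2*l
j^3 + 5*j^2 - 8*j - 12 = (j - 2)*(j + 1)*(j + 6)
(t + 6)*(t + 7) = t^2 + 13*t + 42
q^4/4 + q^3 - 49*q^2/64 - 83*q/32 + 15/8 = (q/4 + 1)*(q - 5/4)*(q - 3/4)*(q + 2)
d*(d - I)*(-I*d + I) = -I*d^3 - d^2 + I*d^2 + d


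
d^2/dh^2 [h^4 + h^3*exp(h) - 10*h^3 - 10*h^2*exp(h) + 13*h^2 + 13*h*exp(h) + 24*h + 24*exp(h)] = h^3*exp(h) - 4*h^2*exp(h) + 12*h^2 - 21*h*exp(h) - 60*h + 30*exp(h) + 26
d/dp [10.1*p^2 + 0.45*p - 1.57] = 20.2*p + 0.45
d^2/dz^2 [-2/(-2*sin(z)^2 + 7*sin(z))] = 2*(-16*sin(z) + 42 - 25/sin(z) - 84/sin(z)^2 + 98/sin(z)^3)/(2*sin(z) - 7)^3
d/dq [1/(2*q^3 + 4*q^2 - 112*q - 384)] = (-3*q^2 - 4*q + 56)/(2*(q^3 + 2*q^2 - 56*q - 192)^2)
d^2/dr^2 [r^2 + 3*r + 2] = 2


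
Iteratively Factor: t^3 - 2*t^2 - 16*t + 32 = (t - 4)*(t^2 + 2*t - 8) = (t - 4)*(t - 2)*(t + 4)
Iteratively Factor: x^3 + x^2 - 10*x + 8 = (x + 4)*(x^2 - 3*x + 2) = (x - 2)*(x + 4)*(x - 1)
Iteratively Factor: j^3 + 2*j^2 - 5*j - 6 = (j - 2)*(j^2 + 4*j + 3) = (j - 2)*(j + 1)*(j + 3)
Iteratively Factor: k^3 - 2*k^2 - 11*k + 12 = (k - 4)*(k^2 + 2*k - 3) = (k - 4)*(k - 1)*(k + 3)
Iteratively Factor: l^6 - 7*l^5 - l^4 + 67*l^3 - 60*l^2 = (l - 1)*(l^5 - 6*l^4 - 7*l^3 + 60*l^2) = l*(l - 1)*(l^4 - 6*l^3 - 7*l^2 + 60*l) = l*(l - 4)*(l - 1)*(l^3 - 2*l^2 - 15*l) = l^2*(l - 4)*(l - 1)*(l^2 - 2*l - 15) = l^2*(l - 5)*(l - 4)*(l - 1)*(l + 3)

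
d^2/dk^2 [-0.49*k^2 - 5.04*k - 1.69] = -0.980000000000000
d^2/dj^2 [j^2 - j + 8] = 2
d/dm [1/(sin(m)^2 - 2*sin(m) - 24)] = 2*(1 - sin(m))*cos(m)/((sin(m) - 6)^2*(sin(m) + 4)^2)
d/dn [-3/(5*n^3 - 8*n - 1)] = 3*(15*n^2 - 8)/(-5*n^3 + 8*n + 1)^2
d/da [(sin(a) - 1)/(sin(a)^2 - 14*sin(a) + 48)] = (2*sin(a) + cos(a)^2 + 33)*cos(a)/(sin(a)^2 - 14*sin(a) + 48)^2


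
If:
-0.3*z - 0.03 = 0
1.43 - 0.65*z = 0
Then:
No Solution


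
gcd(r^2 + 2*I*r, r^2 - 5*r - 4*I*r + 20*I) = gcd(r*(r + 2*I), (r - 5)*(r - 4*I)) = 1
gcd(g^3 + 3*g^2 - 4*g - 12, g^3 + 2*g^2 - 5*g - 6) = g^2 + g - 6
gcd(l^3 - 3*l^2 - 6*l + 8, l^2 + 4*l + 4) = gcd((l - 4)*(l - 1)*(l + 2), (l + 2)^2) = l + 2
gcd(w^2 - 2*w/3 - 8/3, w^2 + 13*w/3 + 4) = w + 4/3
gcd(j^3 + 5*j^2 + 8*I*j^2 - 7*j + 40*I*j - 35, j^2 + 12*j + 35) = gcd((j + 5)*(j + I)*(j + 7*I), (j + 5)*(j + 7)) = j + 5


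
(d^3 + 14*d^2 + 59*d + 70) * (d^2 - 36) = d^5 + 14*d^4 + 23*d^3 - 434*d^2 - 2124*d - 2520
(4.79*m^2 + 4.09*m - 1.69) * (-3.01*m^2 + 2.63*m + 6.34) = -14.4179*m^4 + 0.286800000000001*m^3 + 46.2122*m^2 + 21.4859*m - 10.7146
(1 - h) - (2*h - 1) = 2 - 3*h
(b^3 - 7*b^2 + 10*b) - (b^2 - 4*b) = b^3 - 8*b^2 + 14*b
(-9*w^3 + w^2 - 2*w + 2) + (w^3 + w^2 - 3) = -8*w^3 + 2*w^2 - 2*w - 1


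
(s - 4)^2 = s^2 - 8*s + 16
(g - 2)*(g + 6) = g^2 + 4*g - 12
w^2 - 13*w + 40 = (w - 8)*(w - 5)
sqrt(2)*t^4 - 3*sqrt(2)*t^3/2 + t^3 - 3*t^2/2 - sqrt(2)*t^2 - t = t*(t - 2)*(t + 1/2)*(sqrt(2)*t + 1)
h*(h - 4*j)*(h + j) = h^3 - 3*h^2*j - 4*h*j^2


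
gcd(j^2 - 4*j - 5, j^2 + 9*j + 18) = 1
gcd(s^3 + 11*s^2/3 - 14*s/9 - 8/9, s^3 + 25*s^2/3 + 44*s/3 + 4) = s + 1/3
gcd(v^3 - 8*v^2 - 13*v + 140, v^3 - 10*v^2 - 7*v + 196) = v^2 - 3*v - 28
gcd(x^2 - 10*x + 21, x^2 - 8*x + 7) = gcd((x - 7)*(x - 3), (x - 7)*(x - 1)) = x - 7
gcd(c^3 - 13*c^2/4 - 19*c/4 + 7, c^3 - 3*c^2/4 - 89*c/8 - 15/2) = c - 4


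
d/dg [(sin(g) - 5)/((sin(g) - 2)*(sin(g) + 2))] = (10*sin(g) + cos(g)^2 - 5)*cos(g)/((sin(g) - 2)^2*(sin(g) + 2)^2)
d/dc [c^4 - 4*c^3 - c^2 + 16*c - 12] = 4*c^3 - 12*c^2 - 2*c + 16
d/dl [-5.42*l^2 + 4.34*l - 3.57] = 4.34 - 10.84*l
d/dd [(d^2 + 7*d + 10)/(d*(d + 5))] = -2/d^2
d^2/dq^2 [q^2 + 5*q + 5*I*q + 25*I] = 2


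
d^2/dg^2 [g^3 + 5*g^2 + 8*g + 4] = 6*g + 10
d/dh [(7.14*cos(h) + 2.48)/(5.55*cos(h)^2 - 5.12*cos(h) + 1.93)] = (39.627*cos(h)^2 + 27.528*cos(h) - 26.4778)*sin(h)/(30.8025*cos(h)^4 - 56.832*cos(h)^3 + 47.6374*cos(h)^2 - 19.7632*cos(h) + 3.7249)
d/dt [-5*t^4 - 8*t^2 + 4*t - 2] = -20*t^3 - 16*t + 4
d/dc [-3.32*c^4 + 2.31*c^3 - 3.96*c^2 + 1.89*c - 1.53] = -13.28*c^3 + 6.93*c^2 - 7.92*c + 1.89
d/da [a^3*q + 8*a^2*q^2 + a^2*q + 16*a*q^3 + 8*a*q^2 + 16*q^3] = q*(3*a^2 + 16*a*q + 2*a + 16*q^2 + 8*q)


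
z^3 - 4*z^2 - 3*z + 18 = (z - 3)^2*(z + 2)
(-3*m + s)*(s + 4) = -3*m*s - 12*m + s^2 + 4*s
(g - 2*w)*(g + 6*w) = g^2 + 4*g*w - 12*w^2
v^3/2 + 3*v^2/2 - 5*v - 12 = (v/2 + 1)*(v - 3)*(v + 4)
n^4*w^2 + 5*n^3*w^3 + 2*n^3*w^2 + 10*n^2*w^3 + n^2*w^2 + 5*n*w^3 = n*(n + 5*w)*(n*w + w)^2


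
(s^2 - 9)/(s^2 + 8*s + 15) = (s - 3)/(s + 5)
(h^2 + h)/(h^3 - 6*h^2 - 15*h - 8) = h/(h^2 - 7*h - 8)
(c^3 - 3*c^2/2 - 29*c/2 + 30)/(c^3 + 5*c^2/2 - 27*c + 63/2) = (2*c^2 + 3*c - 20)/(2*c^2 + 11*c - 21)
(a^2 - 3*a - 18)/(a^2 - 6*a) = (a + 3)/a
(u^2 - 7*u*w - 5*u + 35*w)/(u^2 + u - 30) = (u - 7*w)/(u + 6)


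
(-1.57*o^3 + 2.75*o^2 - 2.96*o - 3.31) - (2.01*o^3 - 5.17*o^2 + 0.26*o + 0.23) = -3.58*o^3 + 7.92*o^2 - 3.22*o - 3.54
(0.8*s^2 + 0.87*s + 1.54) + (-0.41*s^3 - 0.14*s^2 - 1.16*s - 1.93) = -0.41*s^3 + 0.66*s^2 - 0.29*s - 0.39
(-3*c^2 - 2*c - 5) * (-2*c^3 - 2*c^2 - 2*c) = 6*c^5 + 10*c^4 + 20*c^3 + 14*c^2 + 10*c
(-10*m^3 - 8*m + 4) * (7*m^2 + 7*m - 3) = -70*m^5 - 70*m^4 - 26*m^3 - 28*m^2 + 52*m - 12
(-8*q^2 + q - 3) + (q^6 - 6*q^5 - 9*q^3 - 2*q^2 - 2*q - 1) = q^6 - 6*q^5 - 9*q^3 - 10*q^2 - q - 4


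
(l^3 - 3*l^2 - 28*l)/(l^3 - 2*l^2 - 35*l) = (l + 4)/(l + 5)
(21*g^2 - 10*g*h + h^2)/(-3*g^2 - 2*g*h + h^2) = (-7*g + h)/(g + h)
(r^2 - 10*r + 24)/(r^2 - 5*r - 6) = (r - 4)/(r + 1)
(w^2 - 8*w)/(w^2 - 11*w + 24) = w/(w - 3)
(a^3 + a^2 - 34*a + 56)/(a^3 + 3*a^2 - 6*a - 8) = (a^2 + 3*a - 28)/(a^2 + 5*a + 4)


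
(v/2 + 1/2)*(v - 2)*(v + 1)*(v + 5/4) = v^4/2 + 5*v^3/8 - 3*v^2/2 - 23*v/8 - 5/4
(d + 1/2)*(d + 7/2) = d^2 + 4*d + 7/4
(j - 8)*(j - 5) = j^2 - 13*j + 40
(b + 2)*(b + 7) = b^2 + 9*b + 14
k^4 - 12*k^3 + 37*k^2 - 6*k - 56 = (k - 7)*(k - 4)*(k - 2)*(k + 1)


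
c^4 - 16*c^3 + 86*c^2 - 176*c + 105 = (c - 7)*(c - 5)*(c - 3)*(c - 1)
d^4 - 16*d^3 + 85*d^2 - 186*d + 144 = (d - 8)*(d - 3)^2*(d - 2)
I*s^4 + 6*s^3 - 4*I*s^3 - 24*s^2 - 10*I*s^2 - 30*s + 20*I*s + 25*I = (s - 5)*(s + 1)*(s - 5*I)*(I*s + 1)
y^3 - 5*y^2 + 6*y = y*(y - 3)*(y - 2)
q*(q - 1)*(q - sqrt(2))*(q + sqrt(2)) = q^4 - q^3 - 2*q^2 + 2*q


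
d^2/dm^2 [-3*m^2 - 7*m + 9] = -6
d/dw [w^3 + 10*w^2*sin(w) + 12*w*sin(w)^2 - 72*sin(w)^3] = 10*w^2*cos(w) + 3*w^2 + 20*w*sin(w) + 12*w*sin(2*w) - 216*sin(w)^2*cos(w) + 12*sin(w)^2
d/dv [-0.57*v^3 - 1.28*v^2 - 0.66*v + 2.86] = -1.71*v^2 - 2.56*v - 0.66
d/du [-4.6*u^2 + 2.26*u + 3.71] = 2.26 - 9.2*u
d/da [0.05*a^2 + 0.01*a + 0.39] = 0.1*a + 0.01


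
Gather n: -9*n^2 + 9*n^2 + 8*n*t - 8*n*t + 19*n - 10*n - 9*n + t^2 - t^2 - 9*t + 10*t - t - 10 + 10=0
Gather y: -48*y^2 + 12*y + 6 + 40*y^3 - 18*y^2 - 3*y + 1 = 40*y^3 - 66*y^2 + 9*y + 7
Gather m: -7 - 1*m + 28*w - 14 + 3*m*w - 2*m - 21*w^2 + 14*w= m*(3*w - 3) - 21*w^2 + 42*w - 21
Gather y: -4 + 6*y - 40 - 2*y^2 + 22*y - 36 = -2*y^2 + 28*y - 80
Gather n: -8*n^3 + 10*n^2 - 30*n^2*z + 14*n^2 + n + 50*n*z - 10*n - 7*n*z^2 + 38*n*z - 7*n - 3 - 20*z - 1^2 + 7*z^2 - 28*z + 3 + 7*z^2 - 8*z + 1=-8*n^3 + n^2*(24 - 30*z) + n*(-7*z^2 + 88*z - 16) + 14*z^2 - 56*z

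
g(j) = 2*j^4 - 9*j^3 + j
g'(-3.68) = -763.33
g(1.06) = -7.13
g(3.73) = -76.19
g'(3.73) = 40.51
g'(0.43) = -3.36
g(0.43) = -0.22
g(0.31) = 0.06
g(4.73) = 53.41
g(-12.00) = 57012.00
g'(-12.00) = -17711.00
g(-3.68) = 811.64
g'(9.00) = 3646.00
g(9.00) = 6570.00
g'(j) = 8*j^3 - 27*j^2 + 1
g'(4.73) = 243.52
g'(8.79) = 3348.08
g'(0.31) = -1.36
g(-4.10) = 1181.34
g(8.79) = 5835.91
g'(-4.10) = -1004.24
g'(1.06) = -19.81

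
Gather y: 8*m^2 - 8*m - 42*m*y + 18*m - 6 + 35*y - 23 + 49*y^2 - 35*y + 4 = 8*m^2 - 42*m*y + 10*m + 49*y^2 - 25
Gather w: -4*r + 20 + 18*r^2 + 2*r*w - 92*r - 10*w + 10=18*r^2 - 96*r + w*(2*r - 10) + 30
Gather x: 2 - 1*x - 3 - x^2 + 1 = -x^2 - x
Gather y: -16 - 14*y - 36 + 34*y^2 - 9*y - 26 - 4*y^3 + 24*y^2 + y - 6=-4*y^3 + 58*y^2 - 22*y - 84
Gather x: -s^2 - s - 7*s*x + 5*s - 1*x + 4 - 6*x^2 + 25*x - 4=-s^2 + 4*s - 6*x^2 + x*(24 - 7*s)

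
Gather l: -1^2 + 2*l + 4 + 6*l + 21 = 8*l + 24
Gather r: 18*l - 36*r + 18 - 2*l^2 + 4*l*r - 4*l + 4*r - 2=-2*l^2 + 14*l + r*(4*l - 32) + 16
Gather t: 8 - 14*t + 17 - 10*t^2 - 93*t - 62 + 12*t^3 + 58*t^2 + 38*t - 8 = 12*t^3 + 48*t^2 - 69*t - 45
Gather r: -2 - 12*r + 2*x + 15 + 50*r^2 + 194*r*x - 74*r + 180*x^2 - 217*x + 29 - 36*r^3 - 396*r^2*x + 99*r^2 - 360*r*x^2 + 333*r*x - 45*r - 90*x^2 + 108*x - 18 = -36*r^3 + r^2*(149 - 396*x) + r*(-360*x^2 + 527*x - 131) + 90*x^2 - 107*x + 24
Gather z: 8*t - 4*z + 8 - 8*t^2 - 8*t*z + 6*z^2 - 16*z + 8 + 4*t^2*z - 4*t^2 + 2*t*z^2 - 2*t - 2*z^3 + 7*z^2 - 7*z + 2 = -12*t^2 + 6*t - 2*z^3 + z^2*(2*t + 13) + z*(4*t^2 - 8*t - 27) + 18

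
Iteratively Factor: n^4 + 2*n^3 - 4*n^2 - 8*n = (n)*(n^3 + 2*n^2 - 4*n - 8) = n*(n - 2)*(n^2 + 4*n + 4) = n*(n - 2)*(n + 2)*(n + 2)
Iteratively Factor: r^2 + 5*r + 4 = (r + 4)*(r + 1)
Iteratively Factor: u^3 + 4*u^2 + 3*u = (u + 1)*(u^2 + 3*u) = u*(u + 1)*(u + 3)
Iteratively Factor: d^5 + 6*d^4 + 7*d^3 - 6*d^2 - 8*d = (d + 1)*(d^4 + 5*d^3 + 2*d^2 - 8*d) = (d - 1)*(d + 1)*(d^3 + 6*d^2 + 8*d) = d*(d - 1)*(d + 1)*(d^2 + 6*d + 8) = d*(d - 1)*(d + 1)*(d + 4)*(d + 2)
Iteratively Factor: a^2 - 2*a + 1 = (a - 1)*(a - 1)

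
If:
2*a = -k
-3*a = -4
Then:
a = 4/3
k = -8/3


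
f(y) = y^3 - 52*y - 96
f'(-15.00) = 623.00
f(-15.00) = -2691.00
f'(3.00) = -25.00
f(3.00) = -225.00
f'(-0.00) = -52.00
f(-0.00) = -96.00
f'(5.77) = 47.88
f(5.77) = -203.94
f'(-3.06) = -23.91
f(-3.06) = 34.47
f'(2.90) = -26.77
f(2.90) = -222.41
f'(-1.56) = -44.70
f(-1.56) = -18.68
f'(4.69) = 13.99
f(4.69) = -236.72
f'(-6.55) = 76.71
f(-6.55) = -36.41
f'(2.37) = -35.15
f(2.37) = -205.93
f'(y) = 3*y^2 - 52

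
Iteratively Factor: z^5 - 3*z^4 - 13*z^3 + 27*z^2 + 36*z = (z + 3)*(z^4 - 6*z^3 + 5*z^2 + 12*z) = (z - 4)*(z + 3)*(z^3 - 2*z^2 - 3*z) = (z - 4)*(z + 1)*(z + 3)*(z^2 - 3*z) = (z - 4)*(z - 3)*(z + 1)*(z + 3)*(z)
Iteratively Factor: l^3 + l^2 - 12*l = (l)*(l^2 + l - 12) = l*(l - 3)*(l + 4)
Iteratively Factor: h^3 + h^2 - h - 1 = (h + 1)*(h^2 - 1) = (h - 1)*(h + 1)*(h + 1)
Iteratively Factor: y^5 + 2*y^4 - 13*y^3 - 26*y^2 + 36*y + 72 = (y + 2)*(y^4 - 13*y^2 + 36) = (y + 2)*(y + 3)*(y^3 - 3*y^2 - 4*y + 12) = (y + 2)^2*(y + 3)*(y^2 - 5*y + 6) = (y - 3)*(y + 2)^2*(y + 3)*(y - 2)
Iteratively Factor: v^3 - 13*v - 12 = (v + 3)*(v^2 - 3*v - 4) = (v + 1)*(v + 3)*(v - 4)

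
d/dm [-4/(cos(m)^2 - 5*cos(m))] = 4*(5 - 2*cos(m))*sin(m)/((cos(m) - 5)^2*cos(m)^2)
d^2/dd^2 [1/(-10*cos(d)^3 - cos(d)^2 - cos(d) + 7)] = -((17*cos(d) + 4*cos(2*d) + 45*cos(3*d))*(10*cos(d)^3 + cos(d)^2 + cos(d) - 7)/2 + 2*(30*cos(d)^2 + 2*cos(d) + 1)^2*sin(d)^2)/(10*cos(d)^3 + cos(d)^2 + cos(d) - 7)^3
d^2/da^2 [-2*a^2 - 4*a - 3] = -4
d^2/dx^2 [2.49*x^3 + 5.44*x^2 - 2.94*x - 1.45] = 14.94*x + 10.88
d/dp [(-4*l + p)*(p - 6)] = -4*l + 2*p - 6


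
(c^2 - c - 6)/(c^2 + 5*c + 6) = (c - 3)/(c + 3)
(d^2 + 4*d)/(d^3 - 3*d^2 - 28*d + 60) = d*(d + 4)/(d^3 - 3*d^2 - 28*d + 60)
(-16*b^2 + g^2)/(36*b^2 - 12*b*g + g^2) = (-16*b^2 + g^2)/(36*b^2 - 12*b*g + g^2)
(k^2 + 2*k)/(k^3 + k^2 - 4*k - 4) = k/(k^2 - k - 2)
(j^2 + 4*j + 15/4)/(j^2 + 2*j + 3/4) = (2*j + 5)/(2*j + 1)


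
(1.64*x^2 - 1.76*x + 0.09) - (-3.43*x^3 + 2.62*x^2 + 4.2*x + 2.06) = 3.43*x^3 - 0.98*x^2 - 5.96*x - 1.97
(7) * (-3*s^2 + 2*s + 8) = -21*s^2 + 14*s + 56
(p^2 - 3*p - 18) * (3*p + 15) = 3*p^3 + 6*p^2 - 99*p - 270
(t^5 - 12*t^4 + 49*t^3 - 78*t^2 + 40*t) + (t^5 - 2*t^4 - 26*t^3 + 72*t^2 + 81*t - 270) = 2*t^5 - 14*t^4 + 23*t^3 - 6*t^2 + 121*t - 270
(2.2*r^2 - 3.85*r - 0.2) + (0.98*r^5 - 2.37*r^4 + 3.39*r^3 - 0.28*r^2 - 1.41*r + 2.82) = 0.98*r^5 - 2.37*r^4 + 3.39*r^3 + 1.92*r^2 - 5.26*r + 2.62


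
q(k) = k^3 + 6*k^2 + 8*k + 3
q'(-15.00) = 503.00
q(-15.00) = -2142.00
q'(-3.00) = -1.00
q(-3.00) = 6.00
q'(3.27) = 79.32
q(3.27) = 128.28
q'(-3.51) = 2.84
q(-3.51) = 5.60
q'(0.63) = 16.75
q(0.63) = 10.67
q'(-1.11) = -1.62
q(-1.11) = 0.14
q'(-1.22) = -2.17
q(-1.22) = 0.35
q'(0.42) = 13.57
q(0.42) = 7.49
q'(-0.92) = -0.50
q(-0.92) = -0.06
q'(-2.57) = -3.03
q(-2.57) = 5.09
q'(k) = 3*k^2 + 12*k + 8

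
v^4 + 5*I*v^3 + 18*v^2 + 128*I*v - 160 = (v - 5*I)*(v + 2*I)*(v + 4*I)^2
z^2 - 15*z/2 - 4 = (z - 8)*(z + 1/2)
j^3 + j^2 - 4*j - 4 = (j - 2)*(j + 1)*(j + 2)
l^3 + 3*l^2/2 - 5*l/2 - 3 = (l - 3/2)*(l + 1)*(l + 2)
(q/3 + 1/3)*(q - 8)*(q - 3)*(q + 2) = q^4/3 - 8*q^3/3 - 7*q^2/3 + 50*q/3 + 16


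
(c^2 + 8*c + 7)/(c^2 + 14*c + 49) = (c + 1)/(c + 7)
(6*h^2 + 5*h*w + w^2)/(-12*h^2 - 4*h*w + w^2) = (3*h + w)/(-6*h + w)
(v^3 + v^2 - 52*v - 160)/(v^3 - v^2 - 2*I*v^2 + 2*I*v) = (v^3 + v^2 - 52*v - 160)/(v*(v^2 - v - 2*I*v + 2*I))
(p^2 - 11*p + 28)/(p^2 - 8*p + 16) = (p - 7)/(p - 4)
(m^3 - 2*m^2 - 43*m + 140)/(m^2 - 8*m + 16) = (m^2 + 2*m - 35)/(m - 4)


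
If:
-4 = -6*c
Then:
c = 2/3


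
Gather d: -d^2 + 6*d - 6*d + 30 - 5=25 - d^2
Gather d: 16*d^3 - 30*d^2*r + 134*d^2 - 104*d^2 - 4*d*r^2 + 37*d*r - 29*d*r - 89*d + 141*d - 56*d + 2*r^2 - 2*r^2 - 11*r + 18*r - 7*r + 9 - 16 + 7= 16*d^3 + d^2*(30 - 30*r) + d*(-4*r^2 + 8*r - 4)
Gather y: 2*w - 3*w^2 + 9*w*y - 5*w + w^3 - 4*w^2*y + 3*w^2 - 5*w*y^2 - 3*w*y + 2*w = w^3 - 5*w*y^2 - w + y*(-4*w^2 + 6*w)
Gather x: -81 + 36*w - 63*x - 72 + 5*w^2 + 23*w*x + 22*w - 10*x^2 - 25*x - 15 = 5*w^2 + 58*w - 10*x^2 + x*(23*w - 88) - 168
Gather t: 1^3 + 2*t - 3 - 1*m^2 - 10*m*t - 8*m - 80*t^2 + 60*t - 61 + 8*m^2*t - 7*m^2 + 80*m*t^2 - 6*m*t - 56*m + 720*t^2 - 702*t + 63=-8*m^2 - 64*m + t^2*(80*m + 640) + t*(8*m^2 - 16*m - 640)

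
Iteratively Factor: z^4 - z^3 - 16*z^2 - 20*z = (z)*(z^3 - z^2 - 16*z - 20) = z*(z + 2)*(z^2 - 3*z - 10) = z*(z + 2)^2*(z - 5)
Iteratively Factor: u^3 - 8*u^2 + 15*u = (u - 5)*(u^2 - 3*u) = (u - 5)*(u - 3)*(u)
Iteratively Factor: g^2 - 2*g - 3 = (g + 1)*(g - 3)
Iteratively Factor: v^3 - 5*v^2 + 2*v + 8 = (v - 2)*(v^2 - 3*v - 4) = (v - 2)*(v + 1)*(v - 4)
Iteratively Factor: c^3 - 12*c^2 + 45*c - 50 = (c - 5)*(c^2 - 7*c + 10) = (c - 5)*(c - 2)*(c - 5)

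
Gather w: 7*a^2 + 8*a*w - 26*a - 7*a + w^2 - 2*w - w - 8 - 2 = 7*a^2 - 33*a + w^2 + w*(8*a - 3) - 10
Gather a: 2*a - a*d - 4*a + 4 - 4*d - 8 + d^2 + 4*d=a*(-d - 2) + d^2 - 4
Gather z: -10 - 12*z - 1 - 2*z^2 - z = -2*z^2 - 13*z - 11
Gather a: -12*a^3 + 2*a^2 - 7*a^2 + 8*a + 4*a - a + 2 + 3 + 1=-12*a^3 - 5*a^2 + 11*a + 6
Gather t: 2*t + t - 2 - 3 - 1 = 3*t - 6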